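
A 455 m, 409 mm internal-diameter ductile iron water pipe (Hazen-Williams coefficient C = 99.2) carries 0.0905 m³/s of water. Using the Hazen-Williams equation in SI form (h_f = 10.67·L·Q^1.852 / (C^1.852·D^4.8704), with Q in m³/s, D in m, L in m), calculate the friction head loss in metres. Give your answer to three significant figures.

h_f ≈ 0.886 m

h_f = 10.67·455·0.0905^1.852 / (99.2^1.852·0.409^4.8704) = 0.8860 m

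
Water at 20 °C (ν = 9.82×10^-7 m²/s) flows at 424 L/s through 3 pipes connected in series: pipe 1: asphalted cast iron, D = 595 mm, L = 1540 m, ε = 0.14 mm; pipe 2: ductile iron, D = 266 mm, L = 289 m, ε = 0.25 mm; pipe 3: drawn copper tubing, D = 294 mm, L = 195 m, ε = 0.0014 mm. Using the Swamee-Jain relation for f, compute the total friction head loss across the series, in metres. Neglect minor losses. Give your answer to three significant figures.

H ≈ 81.8 m

Pipe 1: V = 1.525 m/s, Re = 9.24×10^5, ε/D = 2.35×10^-4, f = 0.01520, h_1 = f(L/D)V²/2g = 4.664 m
Pipe 2: V = 7.630 m/s, Re = 2.07×10^6, ε/D = 9.40×10^-4, f = 0.01956, h_2 = f(L/D)V²/2g = 63.05 m
Pipe 3: V = 6.246 m/s, Re = 1.87×10^6, ε/D = 4.76×10^-6, f = 0.01065, h_3 = f(L/D)V²/2g = 14.05 m
Series → Q common, losses add: H = Σh = 81.76 m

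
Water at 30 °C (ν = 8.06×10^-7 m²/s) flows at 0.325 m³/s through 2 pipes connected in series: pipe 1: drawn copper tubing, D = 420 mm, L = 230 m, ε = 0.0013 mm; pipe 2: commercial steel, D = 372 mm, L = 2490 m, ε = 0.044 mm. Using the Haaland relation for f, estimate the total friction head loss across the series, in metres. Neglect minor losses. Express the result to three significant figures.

Pipe 1: V = 2.346 m/s, Re = 1.22×10^6, ε/D = 3.10×10^-6, f = 0.01126, h_1 = f(L/D)V²/2g = 1.730 m
Pipe 2: V = 2.990 m/s, Re = 1.38×10^6, ε/D = 1.18×10^-4, f = 0.01330, h_2 = f(L/D)V²/2g = 40.58 m
Series → Q common, losses add: H = Σh = 42.31 m

H ≈ 42.3 m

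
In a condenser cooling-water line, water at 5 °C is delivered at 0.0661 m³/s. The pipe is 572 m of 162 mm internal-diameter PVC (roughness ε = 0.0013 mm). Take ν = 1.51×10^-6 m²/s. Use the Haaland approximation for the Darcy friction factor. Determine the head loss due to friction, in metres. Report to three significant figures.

V = 4Q/(πD²) = 4·0.0661/(π·0.162²) = 3.207 m/s
Re = VD/ν = 3.207·0.162/1.51×10^-6 = 3.44×10^5 → turbulent
ε/D = 0.0013/162 = 8.02×10^-6
Haaland: f = 0.01405
h_f = f(L/D)V²/(2g) = 0.01405·(572/0.162)·3.207²/(2·9.81) = 26.01 m

h_f ≈ 26.0 m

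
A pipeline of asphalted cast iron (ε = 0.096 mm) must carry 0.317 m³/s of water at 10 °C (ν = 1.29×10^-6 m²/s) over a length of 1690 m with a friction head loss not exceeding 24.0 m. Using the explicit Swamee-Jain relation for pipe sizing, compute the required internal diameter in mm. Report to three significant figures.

Swamee-Jain (Type III): D = 0.66·[ε^1.25·(LQ²/(gh_f))^4.75 + ν·Q^9.4·(L/(gh_f))^5.2]^0.04
LQ²/(gh_f) = 0.7213; L/(gh_f) = 7.178
Term 1 = ε^1.25·(…)^4.75 = 2.01×10^-6; Term 2 = ν·Q^9.4·(…)^5.2 = 7.44×10^-7
D = 0.66·(2.01×10^-6 + 7.44×10^-7)^0.04 = 0.3955 m = 396 mm
Check: V = 2.58 m/s, Re = 7.91×10^5, f = 0.01541, h_f = 22.3 m ≈ 24.0 m ✓

D ≈ 396 mm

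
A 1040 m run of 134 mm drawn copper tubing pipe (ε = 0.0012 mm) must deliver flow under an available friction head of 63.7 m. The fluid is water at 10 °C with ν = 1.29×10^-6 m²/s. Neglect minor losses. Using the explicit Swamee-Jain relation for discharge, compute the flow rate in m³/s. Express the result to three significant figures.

Swamee-Jain (Type II): Q = -0.965·√(gD⁵h_f/L)·ln[ε/(3.7D) + √(3.17ν²L/(gD³h_f))]
√(gD⁵h_f/L) = √(9.81·0.134⁵·63.7/1040) = 0.005095
ε/(3.7D) = 2.42×10^-6; √(3.17ν²L/(gD³h_f)) = 6.04×10^-5
Q = -0.965·0.005095·ln(6.283×10^-5) = 0.04757 m³/s
Check: V = 3.37 m/s, Re = 3.50×10^5, f = 0.01408, h_f = 63.4 m ≈ 63.7 m ✓

Q ≈ 0.0476 m³/s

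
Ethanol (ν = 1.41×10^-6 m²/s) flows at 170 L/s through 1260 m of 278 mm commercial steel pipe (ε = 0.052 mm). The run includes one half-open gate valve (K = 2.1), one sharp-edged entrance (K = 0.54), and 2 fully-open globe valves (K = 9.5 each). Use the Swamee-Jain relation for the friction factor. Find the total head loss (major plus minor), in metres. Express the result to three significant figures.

H_L ≈ 36.3 m

V = 4Q/(πD²) = 2.801 m/s; V²/2g = 0.3998 m
Re = 5.52×10^5, ε/D = 1.87×10^-4 → f = 0.01526 (Swamee-Jain)
Major: h_f = f(L/D)·V²/2g = 0.01526·4532·0.3998 = 27.65 m
Minor: ΣK = 21.6; h_m = ΣK·V²/2g = 8.652 m
Total H_L = 27.65 + 8.652 = 36.30 m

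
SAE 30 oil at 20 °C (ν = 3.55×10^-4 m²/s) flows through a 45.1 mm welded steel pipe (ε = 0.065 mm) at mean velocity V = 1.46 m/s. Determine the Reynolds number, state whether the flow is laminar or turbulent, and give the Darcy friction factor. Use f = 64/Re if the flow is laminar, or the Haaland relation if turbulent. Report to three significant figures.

Re ≈ 185; laminar; f = 64/Re ≈ 0.345

Re = VD/ν = 1.460·0.0451/3.55×10^-4 = 185
Re < 2300 → laminar → f = 64/Re = 0.3450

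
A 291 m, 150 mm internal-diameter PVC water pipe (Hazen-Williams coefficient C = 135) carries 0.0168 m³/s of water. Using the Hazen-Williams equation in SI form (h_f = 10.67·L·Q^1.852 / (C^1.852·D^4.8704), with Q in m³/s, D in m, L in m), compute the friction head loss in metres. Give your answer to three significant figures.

h_f ≈ 1.87 m

h_f = 10.67·291·0.0168^1.852 / (135^1.852·0.150^4.8704) = 1.874 m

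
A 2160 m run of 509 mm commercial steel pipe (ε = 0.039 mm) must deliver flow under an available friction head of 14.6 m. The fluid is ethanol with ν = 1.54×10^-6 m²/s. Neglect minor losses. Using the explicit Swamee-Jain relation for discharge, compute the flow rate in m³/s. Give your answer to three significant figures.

Swamee-Jain (Type II): Q = -0.965·√(gD⁵h_f/L)·ln[ε/(3.7D) + √(3.17ν²L/(gD³h_f))]
√(gD⁵h_f/L) = √(9.81·0.509⁵·14.6/2160) = 0.04760
ε/(3.7D) = 2.07×10^-5; √(3.17ν²L/(gD³h_f)) = 2.93×10^-5
Q = -0.965·0.04760·ln(5.003×10^-5) = 0.4548 m³/s
Check: V = 2.24 m/s, Re = 7.39×10^5, f = 0.01355, h_f = 14.6 m ≈ 14.6 m ✓

Q ≈ 0.455 m³/s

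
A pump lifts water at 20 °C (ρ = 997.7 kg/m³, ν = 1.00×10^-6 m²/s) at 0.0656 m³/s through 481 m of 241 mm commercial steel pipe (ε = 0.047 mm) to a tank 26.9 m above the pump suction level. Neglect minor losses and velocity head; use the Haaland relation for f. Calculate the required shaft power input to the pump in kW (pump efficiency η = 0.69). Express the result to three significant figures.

P_shaft ≈ 28.1 kW

V = 4Q/(πD²) = 1.438 m/s; Re = 3.47×10^5; ε/D = 1.95×10^-4; f = 0.01578
h_f = f(L/D)V²/2g = 3.319 m
Total head H = z + h_f = 26.9 + 3.319 = 30.22 m
P_hyd = ρgQH = 997.7·9.81·0.0656·30.22 = 19.40 kW
P_shaft = P_hyd/η = 19.40/0.69 = 28.12 kW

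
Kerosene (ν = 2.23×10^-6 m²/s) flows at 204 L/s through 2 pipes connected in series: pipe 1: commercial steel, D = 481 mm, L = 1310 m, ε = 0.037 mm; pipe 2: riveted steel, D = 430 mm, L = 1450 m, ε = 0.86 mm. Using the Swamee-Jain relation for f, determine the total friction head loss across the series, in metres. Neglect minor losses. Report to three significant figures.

Pipe 1: V = 1.123 m/s, Re = 2.42×10^5, ε/D = 7.69×10^-5, f = 0.01572, h_1 = f(L/D)V²/2g = 2.749 m
Pipe 2: V = 1.405 m/s, Re = 2.71×10^5, ε/D = 0.00200, f = 0.02424, h_2 = f(L/D)V²/2g = 8.222 m
Series → Q common, losses add: H = Σh = 10.97 m

H ≈ 11.0 m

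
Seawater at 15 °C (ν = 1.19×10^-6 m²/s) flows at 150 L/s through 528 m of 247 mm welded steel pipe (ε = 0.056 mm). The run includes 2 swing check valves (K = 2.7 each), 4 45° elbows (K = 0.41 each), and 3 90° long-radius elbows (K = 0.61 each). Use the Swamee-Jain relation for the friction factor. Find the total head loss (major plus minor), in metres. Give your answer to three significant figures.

V = 4Q/(πD²) = 3.130 m/s; V²/2g = 0.4995 m
Re = 6.50×10^5, ε/D = 2.27×10^-4 → f = 0.01545 (Swamee-Jain)
Major: h_f = f(L/D)·V²/2g = 0.01545·2138·0.4995 = 16.50 m
Minor: ΣK = 8.87; h_m = ΣK·V²/2g = 4.430 m
Total H_L = 16.50 + 4.430 = 20.93 m

H_L ≈ 20.9 m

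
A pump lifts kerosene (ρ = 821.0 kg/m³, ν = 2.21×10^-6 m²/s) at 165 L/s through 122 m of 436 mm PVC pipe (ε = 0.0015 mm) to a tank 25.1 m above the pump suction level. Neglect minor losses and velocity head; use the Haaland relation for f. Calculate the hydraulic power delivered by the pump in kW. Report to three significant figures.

V = 4Q/(πD²) = 1.105 m/s; Re = 2.18×10^5; ε/D = 3.44×10^-6; f = 0.01526
h_f = f(L/D)V²/2g = 0.2659 m
Total head H = z + h_f = 25.1 + 0.2659 = 25.37 m
P_hyd = ρgQH = 821.0·9.81·0.165·25.37 = 33.71 kW

P_hyd ≈ 33.7 kW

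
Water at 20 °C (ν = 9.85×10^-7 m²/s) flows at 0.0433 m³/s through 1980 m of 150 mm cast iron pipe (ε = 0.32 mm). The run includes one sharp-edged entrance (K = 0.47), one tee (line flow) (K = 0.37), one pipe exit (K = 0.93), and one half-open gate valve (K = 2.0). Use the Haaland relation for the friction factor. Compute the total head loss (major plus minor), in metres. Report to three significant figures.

V = 4Q/(πD²) = 2.450 m/s; V²/2g = 0.3060 m
Re = 3.73×10^5, ε/D = 0.00213 → f = 0.02429 (Haaland)
Major: h_f = f(L/D)·V²/2g = 0.02429·13200·0.3060 = 98.10 m
Minor: ΣK = 3.77; h_m = ΣK·V²/2g = 1.154 m
Total H_L = 98.10 + 1.154 = 99.25 m

H_L ≈ 99.3 m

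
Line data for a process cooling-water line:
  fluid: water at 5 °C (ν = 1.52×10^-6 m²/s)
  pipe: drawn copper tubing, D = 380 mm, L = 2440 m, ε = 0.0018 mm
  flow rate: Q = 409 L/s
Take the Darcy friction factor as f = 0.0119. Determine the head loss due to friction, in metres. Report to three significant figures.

V = 4Q/(πD²) = 4·0.409/(π·0.380²) = 3.606 m/s
h_f = f(L/D)V²/(2g) = 0.01190·(2440/0.380)·3.606²/(2·9.81) = 50.65 m

h_f ≈ 50.7 m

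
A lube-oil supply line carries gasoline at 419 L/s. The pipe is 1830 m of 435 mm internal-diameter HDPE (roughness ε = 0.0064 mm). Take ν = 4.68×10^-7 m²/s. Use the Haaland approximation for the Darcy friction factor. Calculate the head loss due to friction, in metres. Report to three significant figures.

V = 4Q/(πD²) = 4·0.419/(π·0.435²) = 2.819 m/s
Re = VD/ν = 2.819·0.435/4.68×10^-7 = 2.62×10^6 → turbulent
ε/D = 0.0064/435 = 1.47×10^-5
Haaland: f = 0.01044
h_f = f(L/D)V²/(2g) = 0.01044·(1830/0.435)·2.819²/(2·9.81) = 17.79 m

h_f ≈ 17.8 m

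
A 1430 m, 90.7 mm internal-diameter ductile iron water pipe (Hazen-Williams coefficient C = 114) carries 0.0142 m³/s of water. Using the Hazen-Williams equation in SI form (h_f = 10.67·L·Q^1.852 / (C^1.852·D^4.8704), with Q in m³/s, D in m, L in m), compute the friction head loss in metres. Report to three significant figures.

h_f = 10.67·1430·0.0142^1.852 / (114^1.852·0.0907^4.8704) = 106.9 m

h_f ≈ 107 m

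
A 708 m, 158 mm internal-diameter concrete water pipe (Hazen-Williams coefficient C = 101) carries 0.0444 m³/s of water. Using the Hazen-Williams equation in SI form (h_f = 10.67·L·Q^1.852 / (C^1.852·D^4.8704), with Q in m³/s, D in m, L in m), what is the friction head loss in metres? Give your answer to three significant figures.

h_f = 10.67·708·0.0444^1.852 / (101^1.852·0.158^4.8704) = 36.64 m

h_f ≈ 36.6 m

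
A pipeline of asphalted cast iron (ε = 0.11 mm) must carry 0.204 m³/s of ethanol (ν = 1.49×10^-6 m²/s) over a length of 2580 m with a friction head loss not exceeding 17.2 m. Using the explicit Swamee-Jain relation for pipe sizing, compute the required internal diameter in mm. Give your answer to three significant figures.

Swamee-Jain (Type III): D = 0.66·[ε^1.25·(LQ²/(gh_f))^4.75 + ν·Q^9.4·(L/(gh_f))^5.2]^0.04
LQ²/(gh_f) = 0.6363; L/(gh_f) = 15.29
Term 1 = ε^1.25·(…)^4.75 = 1.32×10^-6; Term 2 = ν·Q^9.4·(…)^5.2 = 6.96×10^-7
D = 0.66·(1.32×10^-6 + 6.96×10^-7)^0.04 = 0.3906 m = 391 mm
Check: V = 1.70 m/s, Re = 4.46×10^5, f = 0.01636, h_f = 16.0 m ≈ 17.2 m ✓

D ≈ 391 mm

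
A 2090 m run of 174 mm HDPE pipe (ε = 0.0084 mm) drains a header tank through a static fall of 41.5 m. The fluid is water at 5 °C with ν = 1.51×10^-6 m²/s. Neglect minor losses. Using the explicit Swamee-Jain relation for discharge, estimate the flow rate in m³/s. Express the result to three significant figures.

Q ≈ 0.0497 m³/s

Swamee-Jain (Type II): Q = -0.965·√(gD⁵h_f/L)·ln[ε/(3.7D) + √(3.17ν²L/(gD³h_f))]
√(gD⁵h_f/L) = √(9.81·0.174⁵·41.5/2090) = 0.005574
ε/(3.7D) = 1.30×10^-5; √(3.17ν²L/(gD³h_f)) = 8.39×10^-5
Q = -0.965·0.005574·ln(9.697×10^-5) = 0.04971 m³/s
Check: V = 2.09 m/s, Re = 2.41×10^5, f = 0.01546, h_f = 41.4 m ≈ 41.5 m ✓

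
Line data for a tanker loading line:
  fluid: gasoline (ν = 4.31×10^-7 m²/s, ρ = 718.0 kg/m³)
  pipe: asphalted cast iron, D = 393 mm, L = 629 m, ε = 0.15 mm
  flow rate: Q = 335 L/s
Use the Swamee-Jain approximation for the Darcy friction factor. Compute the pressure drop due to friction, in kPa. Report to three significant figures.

Δp ≈ 70.3 kPa

V = 4Q/(πD²) = 4·0.335/(π·0.393²) = 2.762 m/s
Re = VD/ν = 2.762·0.393/4.31×10^-7 = 2.52×10^6 → turbulent
ε/D = 0.15/393 = 3.82×10^-4
Swamee-Jain: f = 0.01605
h_f = f(L/D)V²/(2g) = 0.01605·(629/0.393)·2.762²/(2·9.81) = 9.987 m
Δp = ρg·h_f = 718.0·9.81·9.987 = 70.34 kPa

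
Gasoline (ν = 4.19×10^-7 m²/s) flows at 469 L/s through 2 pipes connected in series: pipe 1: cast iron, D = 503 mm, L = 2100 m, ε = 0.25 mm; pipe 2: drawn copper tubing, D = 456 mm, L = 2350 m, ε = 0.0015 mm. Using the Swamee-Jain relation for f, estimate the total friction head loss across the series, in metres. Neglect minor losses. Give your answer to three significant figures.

Pipe 1: V = 2.360 m/s, Re = 2.83×10^6, ε/D = 4.97×10^-4, f = 0.01692, h_1 = f(L/D)V²/2g = 20.06 m
Pipe 2: V = 2.872 m/s, Re = 3.13×10^6, ε/D = 3.29×10^-6, f = 0.009835, h_2 = f(L/D)V²/2g = 21.31 m
Series → Q common, losses add: H = Σh = 41.36 m

H ≈ 41.4 m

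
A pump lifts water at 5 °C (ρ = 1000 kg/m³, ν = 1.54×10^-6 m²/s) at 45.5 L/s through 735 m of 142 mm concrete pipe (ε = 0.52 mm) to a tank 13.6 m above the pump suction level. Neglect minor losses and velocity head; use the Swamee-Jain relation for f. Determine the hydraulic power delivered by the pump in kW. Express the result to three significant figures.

V = 4Q/(πD²) = 2.873 m/s; Re = 2.65×10^5; ε/D = 0.00366; f = 0.02829
h_f = f(L/D)V²/2g = 61.61 m
Total head H = z + h_f = 13.6 + 61.61 = 75.21 m
P_hyd = ρgQH = 1000·9.81·0.0455·75.21 = 33.57 kW

P_hyd ≈ 33.6 kW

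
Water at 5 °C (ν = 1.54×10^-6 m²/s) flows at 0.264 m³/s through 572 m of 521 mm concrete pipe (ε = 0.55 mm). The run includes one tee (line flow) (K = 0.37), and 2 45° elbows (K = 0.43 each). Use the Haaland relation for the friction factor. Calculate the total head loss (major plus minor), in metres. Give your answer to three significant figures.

H_L ≈ 1.86 m

V = 4Q/(πD²) = 1.238 m/s; V²/2g = 0.07816 m
Re = 4.19×10^5, ε/D = 0.00106 → f = 0.02053 (Haaland)
Major: h_f = f(L/D)·V²/2g = 0.02053·1098·0.07816 = 1.762 m
Minor: ΣK = 1.23; h_m = ΣK·V²/2g = 0.09614 m
Total H_L = 1.762 + 0.09614 = 1.858 m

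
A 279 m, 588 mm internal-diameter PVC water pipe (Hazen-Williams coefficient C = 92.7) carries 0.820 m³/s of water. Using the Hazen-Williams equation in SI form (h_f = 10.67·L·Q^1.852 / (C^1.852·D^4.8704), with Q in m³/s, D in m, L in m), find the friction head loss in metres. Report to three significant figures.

h_f ≈ 6.23 m

h_f = 10.67·279·0.820^1.852 / (92.7^1.852·0.588^4.8704) = 6.228 m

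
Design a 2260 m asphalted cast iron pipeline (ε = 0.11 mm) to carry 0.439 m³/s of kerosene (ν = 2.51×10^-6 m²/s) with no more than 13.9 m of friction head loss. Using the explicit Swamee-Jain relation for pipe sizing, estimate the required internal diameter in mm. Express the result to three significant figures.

D ≈ 535 mm

Swamee-Jain (Type III): D = 0.66·[ε^1.25·(LQ²/(gh_f))^4.75 + ν·Q^9.4·(L/(gh_f))^5.2]^0.04
LQ²/(gh_f) = 3.194; L/(gh_f) = 16.57
Term 1 = ε^1.25·(…)^4.75 = 0.00280; Term 2 = ν·Q^9.4·(…)^5.2 = 0.00240
D = 0.66·(0.00280 + 0.00240)^0.04 = 0.5348 m = 535 mm
Check: V = 1.95 m/s, Re = 4.16×10^5, f = 0.01582, h_f = 13.0 m ≈ 13.9 m ✓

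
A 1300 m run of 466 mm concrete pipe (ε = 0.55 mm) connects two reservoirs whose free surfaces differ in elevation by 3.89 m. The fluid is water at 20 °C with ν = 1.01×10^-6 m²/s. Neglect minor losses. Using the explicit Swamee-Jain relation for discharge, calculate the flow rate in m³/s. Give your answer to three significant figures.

Q ≈ 0.195 m³/s

Swamee-Jain (Type II): Q = -0.965·√(gD⁵h_f/L)·ln[ε/(3.7D) + √(3.17ν²L/(gD³h_f))]
√(gD⁵h_f/L) = √(9.81·0.466⁵·3.89/1300) = 0.02540
ε/(3.7D) = 3.19×10^-4; √(3.17ν²L/(gD³h_f)) = 3.30×10^-5
Q = -0.965·0.02540·ln(3.520×10^-4) = 0.1949 m³/s
Check: V = 1.14 m/s, Re = 5.27×10^5, f = 0.02108, h_f = 3.91 m ≈ 3.89 m ✓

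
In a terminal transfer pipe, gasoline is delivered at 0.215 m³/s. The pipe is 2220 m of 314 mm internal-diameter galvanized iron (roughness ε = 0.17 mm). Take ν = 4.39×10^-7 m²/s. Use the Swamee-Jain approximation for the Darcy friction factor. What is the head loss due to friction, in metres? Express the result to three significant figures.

V = 4Q/(πD²) = 4·0.215/(π·0.314²) = 2.776 m/s
Re = VD/ν = 2.776·0.314/4.39×10^-7 = 1.99×10^6 → turbulent
ε/D = 0.17/314 = 5.41×10^-4
Swamee-Jain: f = 0.01732
h_f = f(L/D)V²/(2g) = 0.01732·(2220/0.314)·2.776²/(2·9.81) = 48.10 m

h_f ≈ 48.1 m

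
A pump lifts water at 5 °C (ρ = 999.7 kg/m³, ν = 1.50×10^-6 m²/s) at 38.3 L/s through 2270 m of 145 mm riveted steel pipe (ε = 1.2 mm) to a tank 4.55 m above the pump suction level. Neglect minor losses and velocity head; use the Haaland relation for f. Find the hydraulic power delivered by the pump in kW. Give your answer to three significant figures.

P_hyd ≈ 59.7 kW

V = 4Q/(πD²) = 2.319 m/s; Re = 2.24×10^5; ε/D = 0.00828; f = 0.03594
h_f = f(L/D)V²/2g = 154.3 m
Total head H = z + h_f = 4.55 + 154.3 = 158.8 m
P_hyd = ρgQH = 999.7·9.81·0.0383·158.8 = 59.66 kW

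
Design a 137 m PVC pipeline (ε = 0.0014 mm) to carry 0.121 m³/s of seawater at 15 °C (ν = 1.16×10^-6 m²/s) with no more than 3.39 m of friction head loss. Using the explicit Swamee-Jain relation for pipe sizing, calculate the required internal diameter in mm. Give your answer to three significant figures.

D ≈ 232 mm

Swamee-Jain (Type III): D = 0.66·[ε^1.25·(LQ²/(gh_f))^4.75 + ν·Q^9.4·(L/(gh_f))^5.2]^0.04
LQ²/(gh_f) = 0.06031; L/(gh_f) = 4.120
Term 1 = ε^1.25·(…)^4.75 = 7.76×10^-14; Term 2 = ν·Q^9.4·(…)^5.2 = 4.36×10^-12
D = 0.66·(7.76×10^-14 + 4.36×10^-12)^0.04 = 0.2320 m = 232 mm
Check: V = 2.86 m/s, Re = 5.73×10^5, f = 0.01289, h_f = 3.18 m ≈ 3.39 m ✓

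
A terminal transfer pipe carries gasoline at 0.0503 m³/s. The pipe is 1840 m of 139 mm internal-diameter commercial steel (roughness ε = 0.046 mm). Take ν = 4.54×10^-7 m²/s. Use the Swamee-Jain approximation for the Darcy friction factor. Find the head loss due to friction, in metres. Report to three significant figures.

h_f ≈ 119 m

V = 4Q/(πD²) = 4·0.0503/(π·0.139²) = 3.315 m/s
Re = VD/ν = 3.315·0.139/4.54×10^-7 = 1.01×10^6 → turbulent
ε/D = 0.046/139 = 3.31×10^-4
Swamee-Jain: f = 0.01602
h_f = f(L/D)V²/(2g) = 0.01602·(1840/0.139)·3.315²/(2·9.81) = 118.7 m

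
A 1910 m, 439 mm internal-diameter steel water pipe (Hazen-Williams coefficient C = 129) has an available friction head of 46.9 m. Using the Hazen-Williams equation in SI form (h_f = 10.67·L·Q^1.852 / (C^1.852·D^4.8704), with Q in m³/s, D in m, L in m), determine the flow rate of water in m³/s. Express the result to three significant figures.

Q ≈ 0.557 m³/s

Rearranging: Q = [h_f·C^1.852·D^4.8704 / (10.67·L)]^(1/1.852)
Q = [46.9·129^1.852·0.439^4.8704 / (10.67·1910)]^0.540 = 0.5571 m³/s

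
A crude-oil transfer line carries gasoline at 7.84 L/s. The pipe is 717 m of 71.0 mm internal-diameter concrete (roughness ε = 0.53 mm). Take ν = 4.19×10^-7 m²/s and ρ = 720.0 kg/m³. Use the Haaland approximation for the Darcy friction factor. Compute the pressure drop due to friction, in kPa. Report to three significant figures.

V = 4Q/(πD²) = 4·0.00784/(π·0.0710²) = 1.980 m/s
Re = VD/ν = 1.980·0.0710/4.19×10^-7 = 3.36×10^5 → turbulent
ε/D = 0.53/71.0 = 0.00746
Haaland: f = 0.03469
h_f = f(L/D)V²/(2g) = 0.03469·(717/0.0710)·1.980²/(2·9.81) = 70.01 m
Δp = ρg·h_f = 720.0·9.81·70.01 = 494.5 kPa

Δp ≈ 494 kPa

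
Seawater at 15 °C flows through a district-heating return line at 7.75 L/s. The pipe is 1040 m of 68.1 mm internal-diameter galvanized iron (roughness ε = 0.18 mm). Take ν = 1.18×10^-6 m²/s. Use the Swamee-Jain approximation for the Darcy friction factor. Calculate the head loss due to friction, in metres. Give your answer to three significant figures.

V = 4Q/(πD²) = 4·0.00775/(π·0.0681²) = 2.128 m/s
Re = VD/ν = 2.128·0.0681/1.18×10^-6 = 1.23×10^5 → turbulent
ε/D = 0.18/68.1 = 0.00264
Swamee-Jain: f = 0.02665
h_f = f(L/D)V²/(2g) = 0.02665·(1040/0.0681)·2.128²/(2·9.81) = 93.91 m

h_f ≈ 93.9 m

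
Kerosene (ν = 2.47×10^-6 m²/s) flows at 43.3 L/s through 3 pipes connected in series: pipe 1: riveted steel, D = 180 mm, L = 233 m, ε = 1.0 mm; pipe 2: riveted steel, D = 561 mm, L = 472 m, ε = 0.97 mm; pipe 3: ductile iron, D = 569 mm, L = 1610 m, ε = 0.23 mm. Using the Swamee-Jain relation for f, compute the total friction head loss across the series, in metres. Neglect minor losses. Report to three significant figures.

Pipe 1: V = 1.702 m/s, Re = 1.24×10^5, ε/D = 0.00556, f = 0.03230, h_1 = f(L/D)V²/2g = 6.169 m
Pipe 2: V = 0.1752 m/s, Re = 3.98×10^4, ε/D = 0.00173, f = 0.02681, h_2 = f(L/D)V²/2g = 0.03527 m
Pipe 3: V = 0.1703 m/s, Re = 3.92×10^4, ε/D = 4.04×10^-4, f = 0.02331, h_3 = f(L/D)V²/2g = 0.09746 m
Series → Q common, losses add: H = Σh = 6.302 m

H ≈ 6.30 m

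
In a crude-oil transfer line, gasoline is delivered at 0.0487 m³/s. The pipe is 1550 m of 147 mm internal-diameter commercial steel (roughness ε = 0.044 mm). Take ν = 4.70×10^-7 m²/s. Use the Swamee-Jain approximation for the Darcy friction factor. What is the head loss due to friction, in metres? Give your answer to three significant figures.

V = 4Q/(πD²) = 4·0.0487/(π·0.147²) = 2.869 m/s
Re = VD/ν = 2.869·0.147/4.70×10^-7 = 8.97×10^5 → turbulent
ε/D = 0.044/147 = 2.99×10^-4
Swamee-Jain: f = 0.01583
h_f = f(L/D)V²/(2g) = 0.01583·(1550/0.147)·2.869²/(2·9.81) = 70.04 m

h_f ≈ 70.0 m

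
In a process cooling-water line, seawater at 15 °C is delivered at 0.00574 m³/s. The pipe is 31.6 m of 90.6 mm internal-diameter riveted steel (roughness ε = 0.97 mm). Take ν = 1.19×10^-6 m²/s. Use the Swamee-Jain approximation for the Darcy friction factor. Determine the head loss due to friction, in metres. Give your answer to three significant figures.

h_f ≈ 0.563 m

V = 4Q/(πD²) = 4·0.00574/(π·0.0906²) = 0.8904 m/s
Re = VD/ν = 0.8904·0.0906/1.19×10^-6 = 6.78×10^4 → turbulent
ε/D = 0.97/90.6 = 0.0107
Swamee-Jain: f = 0.03995
h_f = f(L/D)V²/(2g) = 0.03995·(31.6/0.0906)·0.8904²/(2·9.81) = 0.5630 m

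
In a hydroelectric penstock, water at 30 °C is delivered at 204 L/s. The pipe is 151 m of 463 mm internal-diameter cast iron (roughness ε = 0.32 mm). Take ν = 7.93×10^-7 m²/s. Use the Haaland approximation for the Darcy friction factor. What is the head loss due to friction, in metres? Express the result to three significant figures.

V = 4Q/(πD²) = 4·0.204/(π·0.463²) = 1.212 m/s
Re = VD/ν = 1.212·0.463/7.93×10^-7 = 7.07×10^5 → turbulent
ε/D = 0.32/463 = 6.91×10^-4
Haaland: f = 0.01850
h_f = f(L/D)V²/(2g) = 0.01850·(151/0.463)·1.212²/(2·9.81) = 0.4516 m

h_f ≈ 0.452 m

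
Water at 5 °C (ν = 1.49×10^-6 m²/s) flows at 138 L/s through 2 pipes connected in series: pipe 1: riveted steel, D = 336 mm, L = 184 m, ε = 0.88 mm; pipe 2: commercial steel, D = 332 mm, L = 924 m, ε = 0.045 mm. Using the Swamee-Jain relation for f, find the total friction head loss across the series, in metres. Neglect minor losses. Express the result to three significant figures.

H ≈ 7.31 m

Pipe 1: V = 1.556 m/s, Re = 3.51×10^5, ε/D = 0.00262, f = 0.02576, h_1 = f(L/D)V²/2g = 1.741 m
Pipe 2: V = 1.594 m/s, Re = 3.55×10^5, ε/D = 1.36×10^-4, f = 0.01544, h_2 = f(L/D)V²/2g = 5.565 m
Series → Q common, losses add: H = Σh = 7.307 m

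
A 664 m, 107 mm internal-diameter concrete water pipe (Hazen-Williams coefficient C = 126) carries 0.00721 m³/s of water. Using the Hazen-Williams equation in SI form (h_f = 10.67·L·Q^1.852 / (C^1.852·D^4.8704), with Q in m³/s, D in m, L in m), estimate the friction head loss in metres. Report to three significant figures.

h_f = 10.67·664·0.00721^1.852 / (126^1.852·0.107^4.8704) = 5.256 m

h_f ≈ 5.26 m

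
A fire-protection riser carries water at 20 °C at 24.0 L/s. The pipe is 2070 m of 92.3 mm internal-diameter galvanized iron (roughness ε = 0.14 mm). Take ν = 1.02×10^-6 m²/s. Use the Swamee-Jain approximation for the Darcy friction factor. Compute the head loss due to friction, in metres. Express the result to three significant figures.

h_f ≈ 332 m

V = 4Q/(πD²) = 4·0.0240/(π·0.0923²) = 3.587 m/s
Re = VD/ν = 3.587·0.0923/1.02×10^-6 = 3.25×10^5 → turbulent
ε/D = 0.14/92.3 = 0.00152
Swamee-Jain: f = 0.02261
h_f = f(L/D)V²/(2g) = 0.02261·(2070/0.0923)·3.587²/(2·9.81) = 332.5 m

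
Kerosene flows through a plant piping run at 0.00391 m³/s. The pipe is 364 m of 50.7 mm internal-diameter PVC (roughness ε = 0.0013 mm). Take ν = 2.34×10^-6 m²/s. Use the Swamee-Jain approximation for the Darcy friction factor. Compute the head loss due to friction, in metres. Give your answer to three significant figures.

V = 4Q/(πD²) = 4·0.00391/(π·0.0507²) = 1.937 m/s
Re = VD/ν = 1.937·0.0507/2.34×10^-6 = 4.20×10^4 → turbulent
ε/D = 0.0013/50.7 = 2.56×10^-5
Swamee-Jain: f = 0.02170
h_f = f(L/D)V²/(2g) = 0.02170·(364/0.0507)·1.937²/(2·9.81) = 29.79 m

h_f ≈ 29.8 m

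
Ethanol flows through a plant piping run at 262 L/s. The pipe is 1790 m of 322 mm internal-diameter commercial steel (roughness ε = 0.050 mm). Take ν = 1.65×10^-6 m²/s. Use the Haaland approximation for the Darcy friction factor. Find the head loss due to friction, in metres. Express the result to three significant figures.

h_f ≈ 42.7 m

V = 4Q/(πD²) = 4·0.262/(π·0.322²) = 3.217 m/s
Re = VD/ν = 3.217·0.322/1.65×10^-6 = 6.28×10^5 → turbulent
ε/D = 0.050/322 = 1.55×10^-4
Haaland: f = 0.01456
h_f = f(L/D)V²/(2g) = 0.01456·(1790/0.322)·3.217²/(2·9.81) = 42.69 m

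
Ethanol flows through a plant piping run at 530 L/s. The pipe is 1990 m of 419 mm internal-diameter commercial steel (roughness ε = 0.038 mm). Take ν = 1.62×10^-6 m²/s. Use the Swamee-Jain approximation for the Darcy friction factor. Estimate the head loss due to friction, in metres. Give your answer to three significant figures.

V = 4Q/(πD²) = 4·0.530/(π·0.419²) = 3.844 m/s
Re = VD/ν = 3.844·0.419/1.62×10^-6 = 9.94×10^5 → turbulent
ε/D = 0.038/419 = 9.07×10^-5
Swamee-Jain: f = 0.01337
h_f = f(L/D)V²/(2g) = 0.01337·(1990/0.419)·3.844²/(2·9.81) = 47.83 m

h_f ≈ 47.8 m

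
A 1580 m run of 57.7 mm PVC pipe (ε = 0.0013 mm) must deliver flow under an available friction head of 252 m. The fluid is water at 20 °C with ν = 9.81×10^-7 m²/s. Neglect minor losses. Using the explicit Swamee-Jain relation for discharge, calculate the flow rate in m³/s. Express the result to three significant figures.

Q ≈ 0.00883 m³/s

Swamee-Jain (Type II): Q = -0.965·√(gD⁵h_f/L)·ln[ε/(3.7D) + √(3.17ν²L/(gD³h_f))]
√(gD⁵h_f/L) = √(9.81·0.0577⁵·252/1580) = 0.001000
ε/(3.7D) = 6.09×10^-6; √(3.17ν²L/(gD³h_f)) = 1.01×10^-4
Q = -0.965·0.001000·ln(1.068×10^-4) = 0.008827 m³/s
Check: V = 3.38 m/s, Re = 1.99×10^5, f = 0.01576, h_f = 251 m ≈ 252 m ✓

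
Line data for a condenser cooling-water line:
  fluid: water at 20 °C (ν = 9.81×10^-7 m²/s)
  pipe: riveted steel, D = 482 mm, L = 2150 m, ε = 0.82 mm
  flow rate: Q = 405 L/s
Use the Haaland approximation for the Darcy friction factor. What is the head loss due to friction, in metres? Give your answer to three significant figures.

h_f ≈ 25.4 m

V = 4Q/(πD²) = 4·0.405/(π·0.482²) = 2.220 m/s
Re = VD/ν = 2.220·0.482/9.81×10^-7 = 1.09×10^6 → turbulent
ε/D = 0.82/482 = 0.00170
Haaland: f = 0.02266
h_f = f(L/D)V²/(2g) = 0.02266·(2150/0.482)·2.220²/(2·9.81) = 25.38 m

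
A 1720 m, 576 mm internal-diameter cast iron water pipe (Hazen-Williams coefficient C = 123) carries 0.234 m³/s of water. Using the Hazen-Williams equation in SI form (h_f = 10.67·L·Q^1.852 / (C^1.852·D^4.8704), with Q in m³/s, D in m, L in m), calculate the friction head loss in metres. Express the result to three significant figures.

h_f ≈ 2.46 m

h_f = 10.67·1720·0.234^1.852 / (123^1.852·0.576^4.8704) = 2.465 m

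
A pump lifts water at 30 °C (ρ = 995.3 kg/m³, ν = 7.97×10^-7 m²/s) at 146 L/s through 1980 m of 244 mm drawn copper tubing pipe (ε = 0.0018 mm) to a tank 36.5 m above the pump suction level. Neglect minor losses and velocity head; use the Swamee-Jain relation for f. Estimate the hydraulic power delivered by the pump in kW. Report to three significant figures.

P_hyd ≈ 120 kW

V = 4Q/(πD²) = 3.122 m/s; Re = 9.56×10^5; ε/D = 7.38×10^-6; f = 0.01187
h_f = f(L/D)V²/2g = 47.88 m
Total head H = z + h_f = 36.5 + 47.88 = 84.38 m
P_hyd = ρgQH = 995.3·9.81·0.146·84.38 = 120.3 kW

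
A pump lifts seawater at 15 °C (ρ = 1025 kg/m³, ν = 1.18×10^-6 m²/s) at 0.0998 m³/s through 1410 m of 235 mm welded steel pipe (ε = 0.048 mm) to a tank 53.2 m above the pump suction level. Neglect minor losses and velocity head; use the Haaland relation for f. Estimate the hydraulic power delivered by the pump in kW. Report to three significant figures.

V = 4Q/(πD²) = 2.301 m/s; Re = 4.58×10^5; ε/D = 2.04×10^-4; f = 0.01544
h_f = f(L/D)V²/2g = 25.00 m
Total head H = z + h_f = 53.2 + 25.00 = 78.20 m
P_hyd = ρgQH = 1025·9.81·0.0998·78.20 = 78.48 kW

P_hyd ≈ 78.5 kW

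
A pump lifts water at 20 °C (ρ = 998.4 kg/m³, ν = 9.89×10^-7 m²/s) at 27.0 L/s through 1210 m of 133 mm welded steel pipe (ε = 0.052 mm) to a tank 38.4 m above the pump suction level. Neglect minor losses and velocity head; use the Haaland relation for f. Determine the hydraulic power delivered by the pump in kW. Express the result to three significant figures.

P_hyd ≈ 18.3 kW

V = 4Q/(πD²) = 1.943 m/s; Re = 2.61×10^5; ε/D = 3.91×10^-4; f = 0.01760
h_f = f(L/D)V²/2g = 30.83 m
Total head H = z + h_f = 38.4 + 30.83 = 69.23 m
P_hyd = ρgQH = 998.4·9.81·0.0270·69.23 = 18.31 kW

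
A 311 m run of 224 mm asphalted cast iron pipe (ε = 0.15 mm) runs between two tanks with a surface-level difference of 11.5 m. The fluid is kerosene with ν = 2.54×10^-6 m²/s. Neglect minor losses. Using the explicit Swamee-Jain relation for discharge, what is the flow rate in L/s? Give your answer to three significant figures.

Q ≈ 114 L/s

Swamee-Jain (Type II): Q = -0.965·√(gD⁵h_f/L)·ln[ε/(3.7D) + √(3.17ν²L/(gD³h_f))]
√(gD⁵h_f/L) = √(9.81·0.224⁵·11.5/311) = 0.01430
ε/(3.7D) = 1.81×10^-4; √(3.17ν²L/(gD³h_f)) = 7.08×10^-5
Q = -0.965·0.01430·ln(2.518×10^-4) = 0.1144 m³/s
Check: V = 2.90 m/s, Re = 2.56×10^5, f = 0.01943, h_f = 11.6 m ≈ 11.5 m ✓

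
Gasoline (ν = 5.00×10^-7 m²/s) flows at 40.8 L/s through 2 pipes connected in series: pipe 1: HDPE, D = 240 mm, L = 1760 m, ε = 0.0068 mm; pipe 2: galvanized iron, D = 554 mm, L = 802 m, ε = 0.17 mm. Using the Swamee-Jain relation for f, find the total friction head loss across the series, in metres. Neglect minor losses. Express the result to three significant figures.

Pipe 1: V = 0.9019 m/s, Re = 4.33×10^5, ε/D = 2.83×10^-5, f = 0.01384, h_1 = f(L/D)V²/2g = 4.207 m
Pipe 2: V = 0.1693 m/s, Re = 1.88×10^5, ε/D = 3.07×10^-4, f = 0.01796, h_2 = f(L/D)V²/2g = 0.03797 m
Series → Q common, losses add: H = Σh = 4.245 m

H ≈ 4.25 m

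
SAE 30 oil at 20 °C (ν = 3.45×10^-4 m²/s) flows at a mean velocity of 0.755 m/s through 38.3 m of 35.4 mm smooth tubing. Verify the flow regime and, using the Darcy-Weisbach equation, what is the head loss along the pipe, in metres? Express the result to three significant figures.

h_f ≈ 26.0 m

Re = VD/ν = 0.755·0.03540/3.45×10^-4 = 77.5 → laminar (Re < 2300)
f = 64/Re = 0.8261
h_f = f(L/D)V²/(2g) = 0.8261·(38.3/0.03540)·0.755²/(2·9.81) = 25.97 m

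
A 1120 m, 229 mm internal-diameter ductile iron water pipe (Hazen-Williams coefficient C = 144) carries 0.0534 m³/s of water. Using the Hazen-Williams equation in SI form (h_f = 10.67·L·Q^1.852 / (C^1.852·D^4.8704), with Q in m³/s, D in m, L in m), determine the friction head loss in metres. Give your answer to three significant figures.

h_f ≈ 6.94 m

h_f = 10.67·1120·0.0534^1.852 / (144^1.852·0.229^4.8704) = 6.940 m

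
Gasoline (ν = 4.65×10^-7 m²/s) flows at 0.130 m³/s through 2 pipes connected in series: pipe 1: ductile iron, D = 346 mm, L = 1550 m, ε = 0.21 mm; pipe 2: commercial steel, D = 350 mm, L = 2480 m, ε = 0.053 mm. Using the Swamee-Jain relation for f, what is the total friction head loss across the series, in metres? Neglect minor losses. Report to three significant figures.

Pipe 1: V = 1.383 m/s, Re = 1.03×10^6, ε/D = 6.07×10^-4, f = 0.01797, h_1 = f(L/D)V²/2g = 7.844 m
Pipe 2: V = 1.351 m/s, Re = 1.02×10^6, ε/D = 1.51×10^-4, f = 0.01419, h_2 = f(L/D)V²/2g = 9.355 m
Series → Q common, losses add: H = Σh = 17.20 m

H ≈ 17.2 m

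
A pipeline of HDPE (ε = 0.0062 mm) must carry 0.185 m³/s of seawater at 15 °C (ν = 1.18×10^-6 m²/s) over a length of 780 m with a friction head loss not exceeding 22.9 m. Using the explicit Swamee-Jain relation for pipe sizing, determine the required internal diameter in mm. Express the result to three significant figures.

Swamee-Jain (Type III): D = 0.66·[ε^1.25·(LQ²/(gh_f))^4.75 + ν·Q^9.4·(L/(gh_f))^5.2]^0.04
LQ²/(gh_f) = 0.1188; L/(gh_f) = 3.472
Term 1 = ε^1.25·(…)^4.75 = 1.25×10^-11; Term 2 = ν·Q^9.4·(…)^5.2 = 9.87×10^-11
D = 0.66·(1.25×10^-11 + 9.87×10^-11)^0.04 = 0.2639 m = 264 mm
Check: V = 3.38 m/s, Re = 7.57×10^5, f = 0.01264, h_f = 21.8 m ≈ 22.9 m ✓

D ≈ 264 mm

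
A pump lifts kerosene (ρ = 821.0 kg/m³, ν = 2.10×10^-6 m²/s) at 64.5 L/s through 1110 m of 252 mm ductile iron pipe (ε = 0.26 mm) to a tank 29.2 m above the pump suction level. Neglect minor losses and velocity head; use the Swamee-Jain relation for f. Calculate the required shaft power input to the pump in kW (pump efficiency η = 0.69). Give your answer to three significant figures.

V = 4Q/(πD²) = 1.293 m/s; Re = 1.55×10^5; ε/D = 0.00103; f = 0.02167
h_f = f(L/D)V²/2g = 8.135 m
Total head H = z + h_f = 29.2 + 8.135 = 37.34 m
P_hyd = ρgQH = 821.0·9.81·0.0645·37.34 = 19.40 kW
P_shaft = P_hyd/η = 19.40/0.69 = 28.11 kW

P_shaft ≈ 28.1 kW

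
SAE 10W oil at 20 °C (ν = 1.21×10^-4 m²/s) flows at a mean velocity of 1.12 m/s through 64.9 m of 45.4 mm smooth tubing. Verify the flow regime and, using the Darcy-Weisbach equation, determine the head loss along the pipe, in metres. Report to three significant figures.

h_f ≈ 13.9 m

Re = VD/ν = 1.12·0.04540/1.21×10^-4 = 420 → laminar (Re < 2300)
f = 64/Re = 0.1523
h_f = f(L/D)V²/(2g) = 0.1523·(64.9/0.04540)·1.12²/(2·9.81) = 13.92 m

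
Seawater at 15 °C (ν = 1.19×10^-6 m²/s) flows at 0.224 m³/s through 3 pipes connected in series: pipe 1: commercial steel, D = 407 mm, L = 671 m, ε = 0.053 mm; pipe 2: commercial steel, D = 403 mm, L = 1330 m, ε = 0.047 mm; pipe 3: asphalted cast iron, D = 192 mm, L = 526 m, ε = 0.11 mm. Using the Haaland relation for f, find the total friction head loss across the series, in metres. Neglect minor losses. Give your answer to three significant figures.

Pipe 1: V = 1.722 m/s, Re = 5.89×10^5, ε/D = 1.30×10^-4, f = 0.01436, h_1 = f(L/D)V²/2g = 3.577 m
Pipe 2: V = 1.756 m/s, Re = 5.95×10^5, ε/D = 1.17×10^-4, f = 0.01419, h_2 = f(L/D)V²/2g = 7.360 m
Pipe 3: V = 7.737 m/s, Re = 1.25×10^6, ε/D = 5.73×10^-4, f = 0.01758, h_3 = f(L/D)V²/2g = 146.9 m
Series → Q common, losses add: H = Σh = 157.8 m

H ≈ 158 m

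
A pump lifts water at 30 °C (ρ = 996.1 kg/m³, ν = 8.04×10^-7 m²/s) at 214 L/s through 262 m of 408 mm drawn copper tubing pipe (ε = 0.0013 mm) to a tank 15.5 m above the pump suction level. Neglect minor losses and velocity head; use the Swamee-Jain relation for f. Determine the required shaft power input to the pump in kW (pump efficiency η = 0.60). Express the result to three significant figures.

P_shaft ≈ 57.7 kW

V = 4Q/(πD²) = 1.637 m/s; Re = 8.31×10^5; ε/D = 3.19×10^-6; f = 0.01205
h_f = f(L/D)V²/2g = 1.057 m
Total head H = z + h_f = 15.5 + 1.057 = 16.56 m
P_hyd = ρgQH = 996.1·9.81·0.214·16.56 = 34.62 kW
P_shaft = P_hyd/η = 34.62/0.60 = 57.70 kW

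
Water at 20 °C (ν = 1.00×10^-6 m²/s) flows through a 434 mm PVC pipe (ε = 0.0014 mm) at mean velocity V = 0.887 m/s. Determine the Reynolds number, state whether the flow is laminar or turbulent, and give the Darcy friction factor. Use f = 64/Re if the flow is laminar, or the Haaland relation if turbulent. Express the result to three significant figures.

Re ≈ 3.85×10^5; turbulent; f ≈ 0.0137

Re = VD/ν = 0.8870·0.434/1.00×10^-6 = 3.85×10^5
Re > 4000 → turbulent; ε/D = 3.23×10^-6
Haaland: f = 0.01373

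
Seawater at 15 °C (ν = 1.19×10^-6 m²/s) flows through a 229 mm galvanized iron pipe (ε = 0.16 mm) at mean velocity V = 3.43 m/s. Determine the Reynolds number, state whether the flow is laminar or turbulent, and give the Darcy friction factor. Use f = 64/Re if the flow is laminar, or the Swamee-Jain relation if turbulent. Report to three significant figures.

Re ≈ 6.60×10^5; turbulent; f ≈ 0.0187

Re = VD/ν = 3.430·0.229/1.19×10^-6 = 6.60×10^5
Re > 4000 → turbulent; ε/D = 6.99×10^-4
Swamee-Jain: f = 0.01873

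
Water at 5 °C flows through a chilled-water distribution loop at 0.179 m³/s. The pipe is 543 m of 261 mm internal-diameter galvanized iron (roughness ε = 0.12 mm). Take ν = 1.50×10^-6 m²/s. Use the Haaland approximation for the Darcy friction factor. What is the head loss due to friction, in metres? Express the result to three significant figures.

h_f ≈ 20.4 m

V = 4Q/(πD²) = 4·0.179/(π·0.261²) = 3.346 m/s
Re = VD/ν = 3.346·0.261/1.50×10^-6 = 5.82×10^5 → turbulent
ε/D = 0.12/261 = 4.60×10^-4
Haaland: f = 0.01720
h_f = f(L/D)V²/(2g) = 0.01720·(543/0.261)·3.346²/(2·9.81) = 20.41 m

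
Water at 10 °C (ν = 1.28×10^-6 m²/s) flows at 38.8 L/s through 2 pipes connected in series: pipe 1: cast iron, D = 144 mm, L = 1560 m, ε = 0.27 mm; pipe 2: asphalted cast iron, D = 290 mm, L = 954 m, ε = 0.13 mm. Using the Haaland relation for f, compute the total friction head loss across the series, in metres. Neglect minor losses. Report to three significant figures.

Pipe 1: V = 2.382 m/s, Re = 2.68×10^5, ε/D = 0.00188, f = 0.02369, h_1 = f(L/D)V²/2g = 74.24 m
Pipe 2: V = 0.5874 m/s, Re = 1.33×10^5, ε/D = 4.48×10^-4, f = 0.01915, h_2 = f(L/D)V²/2g = 1.108 m
Series → Q common, losses add: H = Σh = 75.35 m

H ≈ 75.3 m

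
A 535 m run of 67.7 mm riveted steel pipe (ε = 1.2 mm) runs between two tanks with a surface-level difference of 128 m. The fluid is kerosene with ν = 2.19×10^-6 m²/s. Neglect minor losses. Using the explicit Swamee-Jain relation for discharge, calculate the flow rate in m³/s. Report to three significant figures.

Q ≈ 0.00936 m³/s

Swamee-Jain (Type II): Q = -0.965·√(gD⁵h_f/L)·ln[ε/(3.7D) + √(3.17ν²L/(gD³h_f))]
√(gD⁵h_f/L) = √(9.81·0.0677⁵·128/535) = 0.001827
ε/(3.7D) = 0.00479; √(3.17ν²L/(gD³h_f)) = 1.44×10^-4
Q = -0.965·0.001827·ln(0.004935) = 0.009364 m³/s
Check: V = 2.60 m/s, Re = 8.04×10^4, f = 0.04726, h_f = 129 m ≈ 128 m ✓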